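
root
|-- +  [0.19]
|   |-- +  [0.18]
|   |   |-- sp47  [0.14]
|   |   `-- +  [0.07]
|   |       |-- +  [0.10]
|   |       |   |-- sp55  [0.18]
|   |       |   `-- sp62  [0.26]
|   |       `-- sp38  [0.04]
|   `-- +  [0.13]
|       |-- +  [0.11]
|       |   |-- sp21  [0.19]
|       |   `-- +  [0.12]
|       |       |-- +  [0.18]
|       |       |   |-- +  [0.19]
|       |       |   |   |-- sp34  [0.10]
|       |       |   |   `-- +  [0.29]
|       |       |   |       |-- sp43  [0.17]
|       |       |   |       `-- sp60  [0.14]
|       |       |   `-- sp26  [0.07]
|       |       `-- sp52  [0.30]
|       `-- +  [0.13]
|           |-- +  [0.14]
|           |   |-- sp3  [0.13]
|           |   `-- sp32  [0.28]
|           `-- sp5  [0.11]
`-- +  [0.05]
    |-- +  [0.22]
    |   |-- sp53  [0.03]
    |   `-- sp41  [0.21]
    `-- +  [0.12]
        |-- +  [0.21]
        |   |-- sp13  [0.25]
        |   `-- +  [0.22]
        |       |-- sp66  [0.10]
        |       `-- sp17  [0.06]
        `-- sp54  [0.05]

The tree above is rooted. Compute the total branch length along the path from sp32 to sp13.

1.50

The path runs sp32 → … → MRCA → … → sp13; the MRCA is the root of the tree.
Branch lengths along that path: 0.28 + 0.14 + 0.13 + 0.13 + 0.19 + 0.05 + 0.12 + 0.21 + 0.25 = 1.50.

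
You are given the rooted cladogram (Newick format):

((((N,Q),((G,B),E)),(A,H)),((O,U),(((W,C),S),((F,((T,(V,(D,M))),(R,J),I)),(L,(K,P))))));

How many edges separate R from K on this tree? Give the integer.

The MRCA of R and K is the node subtending ((F,((T,(V,(D,M))),(R,J),I)),(L,(K,P))).
From R up to that node: 4 branches. From K up to the same node: 3 branches. Total: 4 + 3 = 7.

7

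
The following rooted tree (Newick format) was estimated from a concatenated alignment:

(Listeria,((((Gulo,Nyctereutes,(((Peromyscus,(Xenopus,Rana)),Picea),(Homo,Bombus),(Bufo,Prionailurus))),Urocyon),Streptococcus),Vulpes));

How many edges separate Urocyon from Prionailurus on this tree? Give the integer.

5

The MRCA of Urocyon and Prionailurus is the node subtending ((Gulo,Nyctereutes,(((Peromyscus,(Xenopus,Rana)),Picea),(Homo,Bombus),(Bufo,Prionailurus))),Urocyon).
From Urocyon up to that node: 1 branch. From Prionailurus up to the same node: 4 branches. Total: 1 + 4 = 5.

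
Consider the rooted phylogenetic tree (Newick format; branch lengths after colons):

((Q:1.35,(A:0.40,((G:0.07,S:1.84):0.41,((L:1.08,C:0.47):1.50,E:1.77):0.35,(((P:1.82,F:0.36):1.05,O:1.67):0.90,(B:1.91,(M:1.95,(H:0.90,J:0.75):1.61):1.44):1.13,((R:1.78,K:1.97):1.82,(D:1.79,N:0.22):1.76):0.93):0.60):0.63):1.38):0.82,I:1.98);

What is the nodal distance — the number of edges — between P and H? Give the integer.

7

The MRCA of P and H is the node subtending (((P,F),O),(B,(M,(H,J))),((R,K),(D,N))).
From P up to that node: 3 branches. From H up to the same node: 4 branches. Total: 3 + 4 = 7.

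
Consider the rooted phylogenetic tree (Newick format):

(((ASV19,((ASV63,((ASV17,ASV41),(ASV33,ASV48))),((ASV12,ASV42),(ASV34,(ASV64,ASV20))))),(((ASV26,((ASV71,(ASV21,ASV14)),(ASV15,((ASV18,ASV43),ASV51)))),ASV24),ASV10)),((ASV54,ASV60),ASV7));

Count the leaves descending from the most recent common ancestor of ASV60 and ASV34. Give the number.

24

The MRCA of ASV60 and ASV34 is the root, so the clade is the entire tree.
That clade contains 24 terminal taxa: ASV10, ASV12, ASV14, ASV15, ASV17, ASV18, ASV19, ASV20, ASV21, ASV24, ASV26, ASV33, ASV34, ASV41, ASV42, ASV43, ASV48, ASV51, ASV54, ASV60, ASV63, ASV64, ASV7, ASV71.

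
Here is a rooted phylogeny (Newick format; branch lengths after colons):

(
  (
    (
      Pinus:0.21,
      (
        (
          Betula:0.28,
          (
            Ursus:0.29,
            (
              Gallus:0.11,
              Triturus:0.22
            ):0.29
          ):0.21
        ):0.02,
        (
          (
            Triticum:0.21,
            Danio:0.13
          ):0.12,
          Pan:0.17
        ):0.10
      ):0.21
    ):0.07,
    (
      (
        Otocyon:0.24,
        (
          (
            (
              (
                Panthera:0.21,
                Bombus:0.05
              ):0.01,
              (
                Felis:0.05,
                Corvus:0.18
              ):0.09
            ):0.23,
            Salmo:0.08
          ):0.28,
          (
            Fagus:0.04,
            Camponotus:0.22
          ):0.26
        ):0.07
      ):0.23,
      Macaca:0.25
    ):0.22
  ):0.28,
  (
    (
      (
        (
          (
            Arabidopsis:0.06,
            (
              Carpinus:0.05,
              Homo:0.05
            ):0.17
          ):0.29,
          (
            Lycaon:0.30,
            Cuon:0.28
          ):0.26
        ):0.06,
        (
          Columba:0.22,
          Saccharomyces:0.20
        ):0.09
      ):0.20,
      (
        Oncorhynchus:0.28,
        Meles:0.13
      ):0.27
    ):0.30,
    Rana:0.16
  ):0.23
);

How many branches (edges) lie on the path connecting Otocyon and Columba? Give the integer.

The MRCA of Otocyon and Columba is the root of the tree.
From Otocyon up to that node: 4 branches. From Columba up to the same node: 5 branches. Total: 4 + 5 = 9.

9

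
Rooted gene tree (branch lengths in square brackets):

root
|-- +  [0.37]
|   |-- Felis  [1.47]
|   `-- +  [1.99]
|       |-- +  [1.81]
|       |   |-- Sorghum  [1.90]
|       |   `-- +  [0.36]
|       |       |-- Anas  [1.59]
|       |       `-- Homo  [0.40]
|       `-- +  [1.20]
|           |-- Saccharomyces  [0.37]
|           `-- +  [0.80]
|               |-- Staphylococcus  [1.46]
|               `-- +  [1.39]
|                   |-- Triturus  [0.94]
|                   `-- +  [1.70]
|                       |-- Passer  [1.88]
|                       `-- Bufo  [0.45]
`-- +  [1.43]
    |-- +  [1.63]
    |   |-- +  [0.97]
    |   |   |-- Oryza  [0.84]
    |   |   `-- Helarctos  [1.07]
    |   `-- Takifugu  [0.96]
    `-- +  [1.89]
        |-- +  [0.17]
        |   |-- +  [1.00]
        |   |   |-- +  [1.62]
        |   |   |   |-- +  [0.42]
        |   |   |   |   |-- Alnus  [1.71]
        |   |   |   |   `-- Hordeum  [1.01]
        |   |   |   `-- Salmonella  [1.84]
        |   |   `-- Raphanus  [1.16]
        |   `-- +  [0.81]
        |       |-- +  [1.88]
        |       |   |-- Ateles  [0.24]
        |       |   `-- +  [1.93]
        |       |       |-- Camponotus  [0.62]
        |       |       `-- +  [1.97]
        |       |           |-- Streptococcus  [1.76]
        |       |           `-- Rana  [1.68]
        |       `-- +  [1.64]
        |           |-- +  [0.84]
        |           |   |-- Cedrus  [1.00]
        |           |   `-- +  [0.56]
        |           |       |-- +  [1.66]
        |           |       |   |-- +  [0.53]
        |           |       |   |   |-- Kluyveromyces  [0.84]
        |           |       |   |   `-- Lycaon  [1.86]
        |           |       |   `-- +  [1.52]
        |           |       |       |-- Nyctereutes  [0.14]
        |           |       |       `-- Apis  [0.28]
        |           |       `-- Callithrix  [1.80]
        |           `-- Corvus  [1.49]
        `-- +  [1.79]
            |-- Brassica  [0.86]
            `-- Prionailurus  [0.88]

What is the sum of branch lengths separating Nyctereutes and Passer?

The path runs Nyctereutes → … → MRCA → … → Passer; the MRCA is the root of the tree.
Branch lengths along that path: 0.14 + 1.52 + 1.66 + 0.56 + 0.84 + 1.64 + 0.81 + 0.17 + 1.89 + 1.43 + 0.37 + 1.99 + 1.20 + 0.80 + 1.39 + 1.70 + 1.88 = 19.99.

19.99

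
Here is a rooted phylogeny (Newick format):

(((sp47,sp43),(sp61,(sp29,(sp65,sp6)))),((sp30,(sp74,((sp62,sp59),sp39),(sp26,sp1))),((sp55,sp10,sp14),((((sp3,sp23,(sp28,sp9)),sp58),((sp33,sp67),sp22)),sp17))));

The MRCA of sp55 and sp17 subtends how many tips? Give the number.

The MRCA of sp55 and sp17 is the node subtending ((sp55,sp10,sp14),((((sp3,sp23,(sp28,sp9)),sp58),((sp33,sp67),sp22)),sp17)).
That clade contains 12 terminal taxa: sp10, sp14, sp17, sp22, sp23, sp28, sp3, sp33, sp55, sp58, sp67, sp9.

12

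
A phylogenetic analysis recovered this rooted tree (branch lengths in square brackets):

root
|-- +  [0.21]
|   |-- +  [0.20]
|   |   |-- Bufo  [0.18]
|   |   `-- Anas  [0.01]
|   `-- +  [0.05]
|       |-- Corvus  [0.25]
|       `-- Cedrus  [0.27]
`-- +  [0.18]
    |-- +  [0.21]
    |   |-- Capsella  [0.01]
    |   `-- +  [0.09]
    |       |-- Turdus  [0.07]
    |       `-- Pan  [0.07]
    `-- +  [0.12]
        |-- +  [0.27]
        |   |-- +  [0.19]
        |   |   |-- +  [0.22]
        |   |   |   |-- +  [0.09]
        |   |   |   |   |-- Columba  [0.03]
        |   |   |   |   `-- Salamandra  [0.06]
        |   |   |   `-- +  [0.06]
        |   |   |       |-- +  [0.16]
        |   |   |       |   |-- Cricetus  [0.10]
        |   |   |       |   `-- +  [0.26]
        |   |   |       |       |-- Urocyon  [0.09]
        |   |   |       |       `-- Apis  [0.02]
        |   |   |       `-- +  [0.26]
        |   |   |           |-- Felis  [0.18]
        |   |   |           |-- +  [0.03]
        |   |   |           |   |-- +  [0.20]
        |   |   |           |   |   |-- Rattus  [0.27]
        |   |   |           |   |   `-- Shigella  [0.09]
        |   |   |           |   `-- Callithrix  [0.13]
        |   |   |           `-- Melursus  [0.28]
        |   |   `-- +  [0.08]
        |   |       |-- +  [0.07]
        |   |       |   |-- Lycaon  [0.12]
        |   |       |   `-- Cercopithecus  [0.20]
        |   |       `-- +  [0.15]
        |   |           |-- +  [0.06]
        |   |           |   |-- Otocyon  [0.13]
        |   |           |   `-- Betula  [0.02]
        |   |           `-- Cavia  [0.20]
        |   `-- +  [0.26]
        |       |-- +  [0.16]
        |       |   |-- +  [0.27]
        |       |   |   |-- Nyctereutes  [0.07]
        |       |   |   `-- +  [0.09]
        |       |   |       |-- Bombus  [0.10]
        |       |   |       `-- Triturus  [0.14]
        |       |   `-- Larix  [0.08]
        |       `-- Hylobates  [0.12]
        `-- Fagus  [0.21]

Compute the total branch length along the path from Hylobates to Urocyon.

The path runs Hylobates → … → MRCA → … → Urocyon; the MRCA is the node subtending ((((Columba,Salamandra),((Cricetus,(Urocyon,Apis)),(Felis,((Rattus,Shigella),Callithrix),Melursus))),((Lycaon,Cercopithecus),((Otocyon,Betula),Cavia))),(((Nyctereutes,(Bombus,Triturus)),Larix),Hylobates)).
Branch lengths along that path: 0.12 + 0.26 + 0.19 + 0.22 + 0.06 + 0.16 + 0.26 + 0.09 = 1.36.

1.36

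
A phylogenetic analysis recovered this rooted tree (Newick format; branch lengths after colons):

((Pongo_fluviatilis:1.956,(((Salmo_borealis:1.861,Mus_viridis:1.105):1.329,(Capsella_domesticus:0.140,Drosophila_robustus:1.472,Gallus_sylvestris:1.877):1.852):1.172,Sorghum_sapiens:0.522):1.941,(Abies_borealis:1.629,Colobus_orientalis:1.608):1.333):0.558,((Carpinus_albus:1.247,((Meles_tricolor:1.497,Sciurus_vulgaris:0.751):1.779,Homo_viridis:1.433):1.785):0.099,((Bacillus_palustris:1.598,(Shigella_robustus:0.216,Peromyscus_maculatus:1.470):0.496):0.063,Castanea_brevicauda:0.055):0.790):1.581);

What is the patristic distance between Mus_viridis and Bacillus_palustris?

10.137

The path runs Mus_viridis → … → MRCA → … → Bacillus_palustris; the MRCA is the root of the tree.
Branch lengths along that path: 1.105 + 1.329 + 1.172 + 1.941 + 0.558 + 1.581 + 0.790 + 0.063 + 1.598 = 10.137.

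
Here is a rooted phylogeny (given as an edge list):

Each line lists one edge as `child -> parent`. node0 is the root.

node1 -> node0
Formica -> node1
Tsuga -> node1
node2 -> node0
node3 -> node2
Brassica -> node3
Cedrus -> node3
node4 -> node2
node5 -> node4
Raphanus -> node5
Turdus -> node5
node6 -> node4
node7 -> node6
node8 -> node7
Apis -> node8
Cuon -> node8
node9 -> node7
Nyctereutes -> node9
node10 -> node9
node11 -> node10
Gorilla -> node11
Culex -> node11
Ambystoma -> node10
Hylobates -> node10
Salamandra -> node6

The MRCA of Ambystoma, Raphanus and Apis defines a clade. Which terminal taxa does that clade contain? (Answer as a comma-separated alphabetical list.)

Tracing Ambystoma: it sits inside ((Gorilla,Culex),Ambystoma,Hylobates).
Tracing Raphanus: it sits inside (Raphanus,Turdus).
Tracing Apis: it sits inside (Apis,Cuon).
The smallest clade enclosing all 3 is ((Raphanus,Turdus),(((Apis,Cuon),(Nyctereutes,((Gorilla,Culex),Ambystoma,Hylobates))),Salamandra)); the answer is its 10 terminal taxa in alphabetical order.

Ambystoma, Apis, Culex, Cuon, Gorilla, Hylobates, Nyctereutes, Raphanus, Salamandra, Turdus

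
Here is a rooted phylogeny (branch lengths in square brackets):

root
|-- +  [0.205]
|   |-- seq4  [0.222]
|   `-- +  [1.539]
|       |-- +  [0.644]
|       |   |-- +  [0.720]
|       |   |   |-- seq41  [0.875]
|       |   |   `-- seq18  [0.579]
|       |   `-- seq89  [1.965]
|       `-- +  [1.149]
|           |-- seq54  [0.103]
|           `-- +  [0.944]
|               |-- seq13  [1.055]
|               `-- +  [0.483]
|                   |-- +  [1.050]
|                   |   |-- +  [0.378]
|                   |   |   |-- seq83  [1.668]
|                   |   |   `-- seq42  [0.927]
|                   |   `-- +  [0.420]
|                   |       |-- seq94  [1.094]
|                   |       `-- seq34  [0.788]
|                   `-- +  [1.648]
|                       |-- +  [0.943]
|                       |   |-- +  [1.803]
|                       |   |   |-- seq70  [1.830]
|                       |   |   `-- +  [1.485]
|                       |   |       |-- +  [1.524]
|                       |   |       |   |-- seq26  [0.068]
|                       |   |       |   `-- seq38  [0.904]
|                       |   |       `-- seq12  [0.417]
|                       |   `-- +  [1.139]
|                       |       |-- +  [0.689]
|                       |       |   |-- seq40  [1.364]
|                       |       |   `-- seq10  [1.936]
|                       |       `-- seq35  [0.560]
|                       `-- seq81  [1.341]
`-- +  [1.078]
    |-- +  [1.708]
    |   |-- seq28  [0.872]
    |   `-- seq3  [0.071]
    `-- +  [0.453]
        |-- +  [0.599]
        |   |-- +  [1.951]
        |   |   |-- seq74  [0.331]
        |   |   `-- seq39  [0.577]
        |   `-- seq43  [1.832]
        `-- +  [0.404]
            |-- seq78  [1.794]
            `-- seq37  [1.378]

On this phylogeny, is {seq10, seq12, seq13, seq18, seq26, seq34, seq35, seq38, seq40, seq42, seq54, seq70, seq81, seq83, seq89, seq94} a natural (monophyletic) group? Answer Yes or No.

The MRCA of the listed taxa subtends (((seq41,seq18),seq89),(seq54,(seq13,(((seq83,seq42),(seq94,seq34)),(((seq70,((seq26,seq38),seq12)),((seq40,seq10),seq35)),seq81))))).
That clade also contains seq41, which is not in the proposed group, so the group is not monophyletic.

No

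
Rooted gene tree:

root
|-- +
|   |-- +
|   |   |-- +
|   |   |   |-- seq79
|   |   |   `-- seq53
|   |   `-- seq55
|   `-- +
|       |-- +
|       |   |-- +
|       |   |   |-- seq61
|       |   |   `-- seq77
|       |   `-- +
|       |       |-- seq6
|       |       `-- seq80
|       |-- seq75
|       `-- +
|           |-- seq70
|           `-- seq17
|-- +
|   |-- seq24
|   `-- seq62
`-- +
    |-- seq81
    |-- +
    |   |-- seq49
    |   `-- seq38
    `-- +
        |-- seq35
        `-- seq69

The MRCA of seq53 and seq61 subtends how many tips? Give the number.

The MRCA of seq53 and seq61 is the node subtending (((seq79,seq53),seq55),(((seq61,seq77),(seq6,seq80)),seq75,(seq70,seq17))).
That clade contains 10 terminal taxa: seq17, seq53, seq55, seq6, seq61, seq70, seq75, seq77, seq79, seq80.

10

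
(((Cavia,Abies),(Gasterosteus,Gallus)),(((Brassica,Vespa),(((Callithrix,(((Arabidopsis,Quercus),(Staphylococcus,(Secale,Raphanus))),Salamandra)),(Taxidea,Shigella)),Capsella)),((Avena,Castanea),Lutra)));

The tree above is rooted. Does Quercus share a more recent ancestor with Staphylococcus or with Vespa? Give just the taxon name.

Staphylococcus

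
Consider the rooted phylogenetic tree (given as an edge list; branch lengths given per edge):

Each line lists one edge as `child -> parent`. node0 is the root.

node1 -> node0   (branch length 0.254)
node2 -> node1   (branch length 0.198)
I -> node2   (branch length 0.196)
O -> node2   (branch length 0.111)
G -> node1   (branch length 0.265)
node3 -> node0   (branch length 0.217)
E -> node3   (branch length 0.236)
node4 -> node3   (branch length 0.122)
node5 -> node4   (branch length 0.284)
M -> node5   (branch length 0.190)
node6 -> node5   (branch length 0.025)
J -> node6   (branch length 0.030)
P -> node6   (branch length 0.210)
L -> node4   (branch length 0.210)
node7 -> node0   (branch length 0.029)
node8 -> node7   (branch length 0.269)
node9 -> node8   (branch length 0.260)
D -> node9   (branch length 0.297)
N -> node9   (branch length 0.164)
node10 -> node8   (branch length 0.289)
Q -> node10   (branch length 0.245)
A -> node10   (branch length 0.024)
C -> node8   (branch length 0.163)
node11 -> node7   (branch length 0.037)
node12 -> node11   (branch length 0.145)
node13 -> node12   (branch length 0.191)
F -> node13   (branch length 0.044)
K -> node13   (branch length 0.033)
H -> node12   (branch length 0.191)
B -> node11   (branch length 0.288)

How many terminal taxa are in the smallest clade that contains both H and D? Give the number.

9

The MRCA of H and D is the node subtending (((D,N),(Q,A),C),(((F,K),H),B)).
That clade contains 9 terminal taxa: A, B, C, D, F, H, K, N, Q.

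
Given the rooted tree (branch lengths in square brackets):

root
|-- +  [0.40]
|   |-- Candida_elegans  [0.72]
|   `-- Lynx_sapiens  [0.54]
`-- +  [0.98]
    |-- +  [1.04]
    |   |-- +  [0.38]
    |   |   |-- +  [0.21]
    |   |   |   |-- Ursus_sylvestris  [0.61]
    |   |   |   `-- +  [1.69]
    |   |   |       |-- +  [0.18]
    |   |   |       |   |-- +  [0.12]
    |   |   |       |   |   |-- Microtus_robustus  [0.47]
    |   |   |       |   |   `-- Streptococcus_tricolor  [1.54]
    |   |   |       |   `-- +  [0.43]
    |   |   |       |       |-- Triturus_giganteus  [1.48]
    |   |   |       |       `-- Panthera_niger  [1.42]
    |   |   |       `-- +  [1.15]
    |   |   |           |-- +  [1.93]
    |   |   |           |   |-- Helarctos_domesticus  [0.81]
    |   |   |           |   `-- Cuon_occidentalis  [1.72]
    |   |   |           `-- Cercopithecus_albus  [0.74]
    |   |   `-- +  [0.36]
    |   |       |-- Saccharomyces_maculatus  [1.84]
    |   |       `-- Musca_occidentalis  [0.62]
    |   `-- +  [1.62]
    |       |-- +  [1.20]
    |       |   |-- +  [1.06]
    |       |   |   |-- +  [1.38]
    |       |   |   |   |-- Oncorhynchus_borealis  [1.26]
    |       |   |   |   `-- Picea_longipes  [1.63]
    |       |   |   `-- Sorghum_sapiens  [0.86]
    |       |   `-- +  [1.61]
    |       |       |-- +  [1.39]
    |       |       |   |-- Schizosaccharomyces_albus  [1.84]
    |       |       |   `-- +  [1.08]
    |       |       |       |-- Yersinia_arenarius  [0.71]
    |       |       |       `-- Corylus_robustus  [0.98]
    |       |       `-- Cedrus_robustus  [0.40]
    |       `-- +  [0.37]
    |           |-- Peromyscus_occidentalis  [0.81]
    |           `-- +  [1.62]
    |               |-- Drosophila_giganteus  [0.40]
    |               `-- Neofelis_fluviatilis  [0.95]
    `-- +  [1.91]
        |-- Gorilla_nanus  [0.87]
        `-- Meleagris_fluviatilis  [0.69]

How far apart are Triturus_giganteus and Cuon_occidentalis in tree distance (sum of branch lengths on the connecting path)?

6.89

The path runs Triturus_giganteus → … → MRCA → … → Cuon_occidentalis; the MRCA is the node subtending (((Microtus_robustus,Streptococcus_tricolor),(Triturus_giganteus,Panthera_niger)),((Helarctos_domesticus,Cuon_occidentalis),Cercopithecus_albus)).
Branch lengths along that path: 1.48 + 0.43 + 0.18 + 1.15 + 1.93 + 1.72 = 6.89.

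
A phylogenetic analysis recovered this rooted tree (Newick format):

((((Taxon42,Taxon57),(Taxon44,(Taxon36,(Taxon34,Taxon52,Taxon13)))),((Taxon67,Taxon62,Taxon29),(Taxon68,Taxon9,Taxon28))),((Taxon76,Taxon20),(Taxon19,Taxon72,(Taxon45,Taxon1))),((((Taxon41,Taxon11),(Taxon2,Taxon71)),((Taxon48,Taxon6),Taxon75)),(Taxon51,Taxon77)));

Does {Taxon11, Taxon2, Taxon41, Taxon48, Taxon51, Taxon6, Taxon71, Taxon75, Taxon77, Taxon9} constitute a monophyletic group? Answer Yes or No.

The MRCA of the listed taxa is the root, so the smallest clade containing them is the whole tree.
That clade also contains Taxon1, Taxon13, Taxon19, Taxon20, Taxon28, Taxon29, Taxon34, Taxon36, Taxon42, Taxon44, Taxon45, Taxon52, Taxon57, Taxon62, Taxon67, Taxon68, Taxon72, Taxon76, which are not in the proposed group, so the group is not monophyletic.

No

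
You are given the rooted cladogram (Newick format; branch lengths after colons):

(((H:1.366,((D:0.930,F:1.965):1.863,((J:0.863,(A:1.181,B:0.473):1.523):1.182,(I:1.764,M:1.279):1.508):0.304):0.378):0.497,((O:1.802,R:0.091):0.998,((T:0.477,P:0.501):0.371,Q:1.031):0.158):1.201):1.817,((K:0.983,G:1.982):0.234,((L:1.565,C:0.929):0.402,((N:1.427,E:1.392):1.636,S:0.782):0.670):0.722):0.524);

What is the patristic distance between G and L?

The path runs G → … → MRCA → … → L; the MRCA is the node subtending ((K,G),((L,C),((N,E),S))).
Branch lengths along that path: 1.982 + 0.234 + 0.722 + 0.402 + 1.565 = 4.905.

4.905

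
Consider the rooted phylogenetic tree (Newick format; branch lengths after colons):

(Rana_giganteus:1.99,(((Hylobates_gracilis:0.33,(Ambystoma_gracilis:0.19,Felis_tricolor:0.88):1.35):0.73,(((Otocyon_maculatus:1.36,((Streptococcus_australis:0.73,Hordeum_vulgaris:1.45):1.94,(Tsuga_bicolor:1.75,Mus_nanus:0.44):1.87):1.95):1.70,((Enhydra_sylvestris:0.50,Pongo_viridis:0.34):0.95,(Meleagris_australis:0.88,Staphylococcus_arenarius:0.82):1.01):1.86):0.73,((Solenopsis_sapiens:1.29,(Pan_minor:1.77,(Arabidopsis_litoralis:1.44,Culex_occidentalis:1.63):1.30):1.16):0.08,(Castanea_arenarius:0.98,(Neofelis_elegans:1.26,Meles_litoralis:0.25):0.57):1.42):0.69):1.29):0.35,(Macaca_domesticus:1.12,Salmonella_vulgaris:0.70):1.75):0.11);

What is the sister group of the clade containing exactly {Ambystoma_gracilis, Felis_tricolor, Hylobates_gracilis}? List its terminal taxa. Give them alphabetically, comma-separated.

Arabidopsis_litoralis, Castanea_arenarius, Culex_occidentalis, Enhydra_sylvestris, Hordeum_vulgaris, Meleagris_australis, Meles_litoralis, Mus_nanus, Neofelis_elegans, Otocyon_maculatus, Pan_minor, Pongo_viridis, Solenopsis_sapiens, Staphylococcus_arenarius, Streptococcus_australis, Tsuga_bicolor

The clade containing exactly {Ambystoma_gracilis, Felis_tricolor, Hylobates_gracilis} attaches to the tree at the node subtending ((Hylobates_gracilis,(Ambystoma_gracilis,Felis_tricolor)),(((Otocyon_maculatus,((Streptococcus_australis,Hordeum_vulgaris),(Tsuga_bicolor,Mus_nanus))),((Enhydra_sylvestris,Pongo_viridis),(Meleagris_australis,Staphylococcus_arenarius))),((Solenopsis_sapiens,(Pan_minor,(Arabidopsis_litoralis,Culex_occidentalis))),(Castanea_arenarius,(Neofelis_elegans,Meles_litoralis))))).
The other lineage descending from that same node — the sister group — is (((Otocyon_maculatus,((Streptococcus_australis,Hordeum_vulgaris),(Tsuga_bicolor,Mus_nanus))),((Enhydra_sylvestris,Pongo_viridis),(Meleagris_australis,Staphylococcus_arenarius))),((Solenopsis_sapiens,(Pan_minor,(Arabidopsis_litoralis,Culex_occidentalis))),(Castanea_arenarius,(Neofelis_elegans,Meles_litoralis)))); its 16 tips in alphabetical order are the answer.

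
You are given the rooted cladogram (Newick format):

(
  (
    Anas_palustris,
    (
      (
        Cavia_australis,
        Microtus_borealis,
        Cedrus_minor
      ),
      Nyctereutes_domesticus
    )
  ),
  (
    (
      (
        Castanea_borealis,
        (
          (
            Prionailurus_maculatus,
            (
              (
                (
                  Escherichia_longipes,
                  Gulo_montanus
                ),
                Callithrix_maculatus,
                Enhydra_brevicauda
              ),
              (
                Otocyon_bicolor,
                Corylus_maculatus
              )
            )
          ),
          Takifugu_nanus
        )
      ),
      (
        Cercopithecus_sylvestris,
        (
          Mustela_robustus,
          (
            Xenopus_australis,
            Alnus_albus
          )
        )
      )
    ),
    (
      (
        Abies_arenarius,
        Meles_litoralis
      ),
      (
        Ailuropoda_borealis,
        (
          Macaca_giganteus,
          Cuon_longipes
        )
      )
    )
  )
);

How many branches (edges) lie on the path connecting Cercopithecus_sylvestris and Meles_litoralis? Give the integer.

The MRCA of Cercopithecus_sylvestris and Meles_litoralis is the node subtending (((Castanea_borealis,((Prionailurus_maculatus,(((Escherichia_longipes,Gulo_montanus),Callithrix_maculatus,Enhydra_brevicauda),(Otocyon_bicolor,Corylus_maculatus))),Takifugu_nanus)),(Cercopithecus_sylvestris,(Mustela_robustus,(Xenopus_australis,Alnus_albus)))),((Abies_arenarius,Meles_litoralis),(Ailuropoda_borealis,(Macaca_giganteus,Cuon_longipes)))).
From Cercopithecus_sylvestris up to that node: 3 branches. From Meles_litoralis up to the same node: 3 branches. Total: 3 + 3 = 6.

6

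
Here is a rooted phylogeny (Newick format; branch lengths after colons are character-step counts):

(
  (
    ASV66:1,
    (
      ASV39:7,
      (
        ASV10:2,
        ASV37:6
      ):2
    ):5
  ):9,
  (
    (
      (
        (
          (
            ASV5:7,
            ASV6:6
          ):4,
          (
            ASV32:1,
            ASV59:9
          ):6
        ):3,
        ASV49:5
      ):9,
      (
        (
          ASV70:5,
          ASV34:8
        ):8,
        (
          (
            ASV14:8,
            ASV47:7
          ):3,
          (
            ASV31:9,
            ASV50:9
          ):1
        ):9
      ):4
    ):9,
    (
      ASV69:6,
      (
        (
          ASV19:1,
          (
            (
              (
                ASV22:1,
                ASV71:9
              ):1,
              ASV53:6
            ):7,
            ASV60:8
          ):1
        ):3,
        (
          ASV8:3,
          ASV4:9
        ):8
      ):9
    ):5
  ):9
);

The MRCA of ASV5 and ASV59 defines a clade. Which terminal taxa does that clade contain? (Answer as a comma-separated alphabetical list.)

Tracing ASV5: it sits inside (ASV5,ASV6).
Tracing ASV59: it sits inside (ASV32,ASV59).
The smallest clade enclosing both is ((ASV5,ASV6),(ASV32,ASV59)); the answer is its 4 terminal taxa in alphabetical order.

ASV32, ASV5, ASV59, ASV6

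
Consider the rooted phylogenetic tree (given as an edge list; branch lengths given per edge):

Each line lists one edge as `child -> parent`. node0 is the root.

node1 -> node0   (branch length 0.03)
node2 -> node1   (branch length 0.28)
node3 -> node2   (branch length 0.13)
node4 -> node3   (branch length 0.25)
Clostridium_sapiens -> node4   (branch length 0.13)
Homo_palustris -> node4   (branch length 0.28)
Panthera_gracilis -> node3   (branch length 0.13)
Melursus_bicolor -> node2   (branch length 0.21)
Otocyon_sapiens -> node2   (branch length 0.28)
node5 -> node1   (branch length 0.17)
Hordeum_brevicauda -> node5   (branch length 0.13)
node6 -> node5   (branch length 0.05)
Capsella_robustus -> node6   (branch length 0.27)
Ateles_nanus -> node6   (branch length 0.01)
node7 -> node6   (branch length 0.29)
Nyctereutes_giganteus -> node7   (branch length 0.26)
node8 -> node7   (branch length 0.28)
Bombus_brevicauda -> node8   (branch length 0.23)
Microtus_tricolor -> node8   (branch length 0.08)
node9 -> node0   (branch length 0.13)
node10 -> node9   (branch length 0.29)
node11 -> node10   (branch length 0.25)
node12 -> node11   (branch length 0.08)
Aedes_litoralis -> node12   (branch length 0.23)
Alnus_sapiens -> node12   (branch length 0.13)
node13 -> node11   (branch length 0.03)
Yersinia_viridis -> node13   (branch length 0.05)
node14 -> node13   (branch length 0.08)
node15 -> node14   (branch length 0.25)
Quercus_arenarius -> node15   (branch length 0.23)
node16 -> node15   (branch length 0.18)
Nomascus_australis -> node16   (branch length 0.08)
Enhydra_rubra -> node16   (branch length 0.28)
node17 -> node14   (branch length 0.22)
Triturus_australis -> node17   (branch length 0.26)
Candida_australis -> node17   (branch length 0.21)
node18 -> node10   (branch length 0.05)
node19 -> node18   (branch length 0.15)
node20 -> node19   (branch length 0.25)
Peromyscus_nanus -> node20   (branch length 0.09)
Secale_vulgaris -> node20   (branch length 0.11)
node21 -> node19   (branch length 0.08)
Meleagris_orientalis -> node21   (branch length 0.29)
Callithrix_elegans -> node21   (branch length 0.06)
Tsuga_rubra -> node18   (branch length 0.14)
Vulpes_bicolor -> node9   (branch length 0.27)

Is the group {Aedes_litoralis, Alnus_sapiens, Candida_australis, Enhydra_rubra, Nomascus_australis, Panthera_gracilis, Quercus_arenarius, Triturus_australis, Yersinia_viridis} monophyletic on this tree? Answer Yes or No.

No

The MRCA of the listed taxa is the root, so the smallest clade containing them is the whole tree.
That clade also contains Ateles_nanus, Bombus_brevicauda, Callithrix_elegans, Capsella_robustus, Clostridium_sapiens, Homo_palustris, Hordeum_brevicauda, Meleagris_orientalis, Melursus_bicolor, Microtus_tricolor, Nyctereutes_giganteus, Otocyon_sapiens, Peromyscus_nanus, Secale_vulgaris, Tsuga_rubra, Vulpes_bicolor, which are not in the proposed group, so the group is not monophyletic.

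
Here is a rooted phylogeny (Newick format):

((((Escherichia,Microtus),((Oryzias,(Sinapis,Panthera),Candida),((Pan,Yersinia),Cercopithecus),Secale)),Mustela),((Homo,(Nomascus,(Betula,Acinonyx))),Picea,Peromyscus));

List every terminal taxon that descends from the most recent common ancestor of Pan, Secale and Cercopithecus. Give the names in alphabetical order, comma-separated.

Tracing Pan: it sits inside (Pan,Yersinia).
Tracing Secale: it sits inside ((Oryzias,(Sinapis,Panthera),Candida),((Pan,Yersinia),Cercopithecus),Secale).
Tracing Cercopithecus: it sits inside ((Pan,Yersinia),Cercopithecus).
The smallest clade enclosing all 3 is ((Oryzias,(Sinapis,Panthera),Candida),((Pan,Yersinia),Cercopithecus),Secale); the answer is its 8 terminal taxa in alphabetical order.

Candida, Cercopithecus, Oryzias, Pan, Panthera, Secale, Sinapis, Yersinia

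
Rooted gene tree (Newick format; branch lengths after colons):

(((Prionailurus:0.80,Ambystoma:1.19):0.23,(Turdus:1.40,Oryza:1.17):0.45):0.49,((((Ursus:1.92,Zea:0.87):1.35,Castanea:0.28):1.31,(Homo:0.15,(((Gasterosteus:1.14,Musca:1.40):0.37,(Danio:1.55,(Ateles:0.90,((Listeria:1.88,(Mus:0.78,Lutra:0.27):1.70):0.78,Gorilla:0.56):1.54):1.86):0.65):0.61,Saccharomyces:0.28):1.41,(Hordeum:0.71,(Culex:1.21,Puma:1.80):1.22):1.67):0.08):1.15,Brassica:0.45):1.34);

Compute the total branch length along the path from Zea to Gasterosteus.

7.14

The path runs Zea → … → MRCA → … → Gasterosteus; the MRCA is the node subtending (((Ursus,Zea),Castanea),(Homo,(((Gasterosteus,Musca),(Danio,(Ateles,((Listeria,(Mus,Lutra)),Gorilla)))),Saccharomyces),(Hordeum,(Culex,Puma)))).
Branch lengths along that path: 0.87 + 1.35 + 1.31 + 0.08 + 1.41 + 0.61 + 0.37 + 1.14 = 7.14.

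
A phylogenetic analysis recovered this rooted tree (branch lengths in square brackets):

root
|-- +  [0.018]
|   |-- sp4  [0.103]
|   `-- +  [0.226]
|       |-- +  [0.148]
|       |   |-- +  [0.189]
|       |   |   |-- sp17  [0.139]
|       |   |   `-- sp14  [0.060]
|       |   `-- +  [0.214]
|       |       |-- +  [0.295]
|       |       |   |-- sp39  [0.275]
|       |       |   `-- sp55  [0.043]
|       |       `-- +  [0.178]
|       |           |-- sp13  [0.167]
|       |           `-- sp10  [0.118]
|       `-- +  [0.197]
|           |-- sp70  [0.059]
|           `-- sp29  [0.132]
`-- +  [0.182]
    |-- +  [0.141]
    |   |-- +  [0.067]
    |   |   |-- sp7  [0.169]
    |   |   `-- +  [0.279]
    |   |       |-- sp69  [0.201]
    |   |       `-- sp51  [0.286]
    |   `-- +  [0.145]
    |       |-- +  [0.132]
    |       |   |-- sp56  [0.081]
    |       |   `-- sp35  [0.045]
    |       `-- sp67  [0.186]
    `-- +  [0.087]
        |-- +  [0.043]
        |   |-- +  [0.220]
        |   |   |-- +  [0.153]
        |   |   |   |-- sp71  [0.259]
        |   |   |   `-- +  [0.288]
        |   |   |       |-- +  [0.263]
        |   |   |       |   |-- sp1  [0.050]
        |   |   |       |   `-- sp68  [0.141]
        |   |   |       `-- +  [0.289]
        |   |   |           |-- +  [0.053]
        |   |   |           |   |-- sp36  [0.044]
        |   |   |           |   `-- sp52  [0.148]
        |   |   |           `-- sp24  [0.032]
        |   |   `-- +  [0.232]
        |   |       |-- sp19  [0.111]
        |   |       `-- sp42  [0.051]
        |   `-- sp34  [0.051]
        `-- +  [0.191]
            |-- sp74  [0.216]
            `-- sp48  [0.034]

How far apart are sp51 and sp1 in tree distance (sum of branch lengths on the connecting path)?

The path runs sp51 → … → MRCA → … → sp1; the MRCA is the node subtending (((sp7,(sp69,sp51)),((sp56,sp35),sp67)),((((sp71,((sp1,sp68),((sp36,sp52),sp24))),(sp19,sp42)),sp34),(sp74,sp48))).
Branch lengths along that path: 0.286 + 0.279 + 0.067 + 0.141 + 0.087 + 0.043 + 0.220 + 0.153 + 0.288 + 0.263 + 0.050 = 1.877.

1.877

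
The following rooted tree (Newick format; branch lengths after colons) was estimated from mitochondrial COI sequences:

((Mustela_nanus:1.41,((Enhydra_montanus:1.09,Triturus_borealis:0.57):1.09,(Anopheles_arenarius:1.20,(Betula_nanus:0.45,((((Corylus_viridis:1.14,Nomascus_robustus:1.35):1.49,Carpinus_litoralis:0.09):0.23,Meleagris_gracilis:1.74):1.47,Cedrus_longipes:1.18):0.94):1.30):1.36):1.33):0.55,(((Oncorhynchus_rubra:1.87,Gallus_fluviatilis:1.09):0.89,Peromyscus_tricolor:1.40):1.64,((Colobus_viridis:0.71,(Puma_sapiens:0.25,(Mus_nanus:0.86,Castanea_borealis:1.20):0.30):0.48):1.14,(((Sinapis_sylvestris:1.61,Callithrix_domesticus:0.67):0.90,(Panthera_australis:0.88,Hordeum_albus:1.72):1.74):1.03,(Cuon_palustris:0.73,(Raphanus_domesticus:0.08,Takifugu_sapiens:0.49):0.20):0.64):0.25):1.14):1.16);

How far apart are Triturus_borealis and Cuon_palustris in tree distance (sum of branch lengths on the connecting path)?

7.46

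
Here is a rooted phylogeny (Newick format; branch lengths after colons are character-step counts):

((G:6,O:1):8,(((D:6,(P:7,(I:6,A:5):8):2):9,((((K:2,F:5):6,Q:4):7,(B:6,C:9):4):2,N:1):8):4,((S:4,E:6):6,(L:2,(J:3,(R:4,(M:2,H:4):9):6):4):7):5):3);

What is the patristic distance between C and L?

41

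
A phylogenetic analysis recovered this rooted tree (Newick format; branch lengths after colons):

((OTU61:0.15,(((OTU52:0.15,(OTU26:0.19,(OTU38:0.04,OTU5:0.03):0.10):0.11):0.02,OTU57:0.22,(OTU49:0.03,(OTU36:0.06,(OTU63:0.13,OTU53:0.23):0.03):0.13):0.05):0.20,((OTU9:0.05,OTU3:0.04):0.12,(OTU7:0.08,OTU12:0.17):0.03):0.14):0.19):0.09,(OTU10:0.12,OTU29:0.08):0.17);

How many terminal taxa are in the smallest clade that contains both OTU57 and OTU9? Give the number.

13

The MRCA of OTU57 and OTU9 is the node subtending (((OTU52,(OTU26,(OTU38,OTU5))),OTU57,(OTU49,(OTU36,(OTU63,OTU53)))),((OTU9,OTU3),(OTU7,OTU12))).
That clade contains 13 terminal taxa: OTU12, OTU26, OTU3, OTU36, OTU38, OTU49, OTU5, OTU52, OTU53, OTU57, OTU63, OTU7, OTU9.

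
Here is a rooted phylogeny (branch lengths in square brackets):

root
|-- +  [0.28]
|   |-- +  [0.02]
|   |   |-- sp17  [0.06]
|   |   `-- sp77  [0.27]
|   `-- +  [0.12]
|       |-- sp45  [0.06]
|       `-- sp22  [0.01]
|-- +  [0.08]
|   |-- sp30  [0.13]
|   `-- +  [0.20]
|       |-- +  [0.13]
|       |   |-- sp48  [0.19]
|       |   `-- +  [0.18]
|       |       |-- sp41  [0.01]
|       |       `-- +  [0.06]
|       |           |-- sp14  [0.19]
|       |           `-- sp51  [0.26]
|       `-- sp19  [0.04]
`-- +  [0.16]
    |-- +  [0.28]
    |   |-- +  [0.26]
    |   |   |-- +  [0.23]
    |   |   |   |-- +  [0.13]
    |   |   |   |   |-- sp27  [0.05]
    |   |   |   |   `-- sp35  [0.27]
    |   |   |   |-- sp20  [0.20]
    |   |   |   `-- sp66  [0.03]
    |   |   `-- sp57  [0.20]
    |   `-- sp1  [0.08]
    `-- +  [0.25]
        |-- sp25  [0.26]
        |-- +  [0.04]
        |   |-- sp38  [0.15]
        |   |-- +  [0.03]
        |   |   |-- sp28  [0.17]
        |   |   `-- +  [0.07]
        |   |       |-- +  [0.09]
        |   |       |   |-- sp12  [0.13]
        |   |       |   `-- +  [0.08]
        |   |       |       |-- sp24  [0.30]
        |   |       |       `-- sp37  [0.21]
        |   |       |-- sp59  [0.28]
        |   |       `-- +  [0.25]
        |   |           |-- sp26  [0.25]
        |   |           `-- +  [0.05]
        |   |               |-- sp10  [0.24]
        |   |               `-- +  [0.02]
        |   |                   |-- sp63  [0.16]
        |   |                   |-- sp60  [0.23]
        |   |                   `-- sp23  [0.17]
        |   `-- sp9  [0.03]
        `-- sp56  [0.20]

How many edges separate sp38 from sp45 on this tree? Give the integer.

7

The MRCA of sp38 and sp45 is the root of the tree.
From sp38 up to that node: 4 branches. From sp45 up to the same node: 3 branches. Total: 4 + 3 = 7.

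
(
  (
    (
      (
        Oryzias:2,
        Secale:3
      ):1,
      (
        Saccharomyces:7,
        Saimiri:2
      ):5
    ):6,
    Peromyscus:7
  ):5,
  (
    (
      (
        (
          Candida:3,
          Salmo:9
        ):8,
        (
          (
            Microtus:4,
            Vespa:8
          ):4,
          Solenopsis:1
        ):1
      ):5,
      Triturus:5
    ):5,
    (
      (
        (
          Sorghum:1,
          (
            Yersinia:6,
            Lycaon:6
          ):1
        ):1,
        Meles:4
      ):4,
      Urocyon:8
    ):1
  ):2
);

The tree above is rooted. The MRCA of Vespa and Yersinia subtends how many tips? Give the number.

The MRCA of Vespa and Yersinia is the node subtending ((((Candida,Salmo),((Microtus,Vespa),Solenopsis)),Triturus),(((Sorghum,(Yersinia,Lycaon)),Meles),Urocyon)).
That clade contains 11 terminal taxa: Candida, Lycaon, Meles, Microtus, Salmo, Solenopsis, Sorghum, Triturus, Urocyon, Vespa, Yersinia.

11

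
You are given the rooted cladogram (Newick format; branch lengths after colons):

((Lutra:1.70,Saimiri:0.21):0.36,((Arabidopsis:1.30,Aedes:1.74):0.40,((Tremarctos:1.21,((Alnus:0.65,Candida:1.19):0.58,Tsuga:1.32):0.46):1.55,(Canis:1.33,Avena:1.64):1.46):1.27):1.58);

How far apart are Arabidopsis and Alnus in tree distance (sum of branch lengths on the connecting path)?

The path runs Arabidopsis → … → MRCA → … → Alnus; the MRCA is the node subtending ((Arabidopsis,Aedes),((Tremarctos,((Alnus,Candida),Tsuga)),(Canis,Avena))).
Branch lengths along that path: 1.30 + 0.40 + 1.27 + 1.55 + 0.46 + 0.58 + 0.65 = 6.21.

6.21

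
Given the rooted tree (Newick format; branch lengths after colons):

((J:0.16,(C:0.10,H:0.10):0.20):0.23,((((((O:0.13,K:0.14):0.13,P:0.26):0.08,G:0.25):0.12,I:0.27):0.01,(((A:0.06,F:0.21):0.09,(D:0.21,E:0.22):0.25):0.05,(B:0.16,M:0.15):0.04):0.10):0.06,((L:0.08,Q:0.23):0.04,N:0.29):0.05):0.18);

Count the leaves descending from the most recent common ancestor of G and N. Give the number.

The MRCA of G and N is the node subtending ((((((O,K),P),G),I),(((A,F),(D,E)),(B,M))),((L,Q),N)).
That clade contains 14 terminal taxa: A, B, D, E, F, G, I, K, L, M, N, O, P, Q.

14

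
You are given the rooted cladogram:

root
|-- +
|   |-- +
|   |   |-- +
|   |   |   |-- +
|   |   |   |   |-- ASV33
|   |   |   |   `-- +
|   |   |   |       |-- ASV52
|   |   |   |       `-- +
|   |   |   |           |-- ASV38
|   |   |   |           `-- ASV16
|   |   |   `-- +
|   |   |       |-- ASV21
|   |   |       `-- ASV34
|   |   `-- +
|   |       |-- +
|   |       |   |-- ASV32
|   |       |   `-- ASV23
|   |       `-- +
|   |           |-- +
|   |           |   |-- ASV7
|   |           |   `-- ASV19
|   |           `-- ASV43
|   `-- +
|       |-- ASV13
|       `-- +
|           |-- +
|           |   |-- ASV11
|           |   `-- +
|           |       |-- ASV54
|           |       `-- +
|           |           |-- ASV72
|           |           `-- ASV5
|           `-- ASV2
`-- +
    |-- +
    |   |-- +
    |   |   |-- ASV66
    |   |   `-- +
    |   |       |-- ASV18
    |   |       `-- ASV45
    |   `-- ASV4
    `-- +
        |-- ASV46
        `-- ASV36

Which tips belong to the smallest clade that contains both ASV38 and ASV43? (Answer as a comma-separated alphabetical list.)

Tracing ASV38: it sits inside (ASV38,ASV16).
Tracing ASV43: it sits inside ((ASV7,ASV19),ASV43).
The smallest clade enclosing both is (((ASV33,(ASV52,(ASV38,ASV16))),(ASV21,ASV34)),((ASV32,ASV23),((ASV7,ASV19),ASV43))); the answer is its 11 terminal taxa in alphabetical order.

ASV16, ASV19, ASV21, ASV23, ASV32, ASV33, ASV34, ASV38, ASV43, ASV52, ASV7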